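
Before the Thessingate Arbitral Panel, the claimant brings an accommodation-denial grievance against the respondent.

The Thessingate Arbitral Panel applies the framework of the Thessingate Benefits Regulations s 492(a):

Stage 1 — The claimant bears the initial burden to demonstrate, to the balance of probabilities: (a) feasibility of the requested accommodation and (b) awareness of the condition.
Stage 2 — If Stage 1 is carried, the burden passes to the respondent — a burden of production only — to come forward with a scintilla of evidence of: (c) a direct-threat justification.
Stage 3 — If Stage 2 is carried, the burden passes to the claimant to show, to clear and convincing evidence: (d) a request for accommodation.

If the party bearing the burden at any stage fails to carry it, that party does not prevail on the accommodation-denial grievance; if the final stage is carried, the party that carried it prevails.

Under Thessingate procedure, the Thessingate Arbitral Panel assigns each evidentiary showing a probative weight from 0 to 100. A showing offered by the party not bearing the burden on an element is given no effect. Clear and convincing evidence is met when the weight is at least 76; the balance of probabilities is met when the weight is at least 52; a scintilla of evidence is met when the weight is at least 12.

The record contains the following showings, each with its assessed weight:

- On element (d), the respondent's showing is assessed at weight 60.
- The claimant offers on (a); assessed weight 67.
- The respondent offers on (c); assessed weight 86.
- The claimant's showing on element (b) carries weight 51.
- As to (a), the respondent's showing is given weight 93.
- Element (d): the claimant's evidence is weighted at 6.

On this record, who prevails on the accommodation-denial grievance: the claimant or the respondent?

respondent

Stage 1 (claimant, the balance of probabilities, weight is at least 52): (a) 67 (respondent's 93 disregarded) ≥ 52 — meets; (b) 51 < 52 — fails.
  Stage 1 not carried; the claimant fails its burden.
The analysis ends at Stage 1; the respondent prevails.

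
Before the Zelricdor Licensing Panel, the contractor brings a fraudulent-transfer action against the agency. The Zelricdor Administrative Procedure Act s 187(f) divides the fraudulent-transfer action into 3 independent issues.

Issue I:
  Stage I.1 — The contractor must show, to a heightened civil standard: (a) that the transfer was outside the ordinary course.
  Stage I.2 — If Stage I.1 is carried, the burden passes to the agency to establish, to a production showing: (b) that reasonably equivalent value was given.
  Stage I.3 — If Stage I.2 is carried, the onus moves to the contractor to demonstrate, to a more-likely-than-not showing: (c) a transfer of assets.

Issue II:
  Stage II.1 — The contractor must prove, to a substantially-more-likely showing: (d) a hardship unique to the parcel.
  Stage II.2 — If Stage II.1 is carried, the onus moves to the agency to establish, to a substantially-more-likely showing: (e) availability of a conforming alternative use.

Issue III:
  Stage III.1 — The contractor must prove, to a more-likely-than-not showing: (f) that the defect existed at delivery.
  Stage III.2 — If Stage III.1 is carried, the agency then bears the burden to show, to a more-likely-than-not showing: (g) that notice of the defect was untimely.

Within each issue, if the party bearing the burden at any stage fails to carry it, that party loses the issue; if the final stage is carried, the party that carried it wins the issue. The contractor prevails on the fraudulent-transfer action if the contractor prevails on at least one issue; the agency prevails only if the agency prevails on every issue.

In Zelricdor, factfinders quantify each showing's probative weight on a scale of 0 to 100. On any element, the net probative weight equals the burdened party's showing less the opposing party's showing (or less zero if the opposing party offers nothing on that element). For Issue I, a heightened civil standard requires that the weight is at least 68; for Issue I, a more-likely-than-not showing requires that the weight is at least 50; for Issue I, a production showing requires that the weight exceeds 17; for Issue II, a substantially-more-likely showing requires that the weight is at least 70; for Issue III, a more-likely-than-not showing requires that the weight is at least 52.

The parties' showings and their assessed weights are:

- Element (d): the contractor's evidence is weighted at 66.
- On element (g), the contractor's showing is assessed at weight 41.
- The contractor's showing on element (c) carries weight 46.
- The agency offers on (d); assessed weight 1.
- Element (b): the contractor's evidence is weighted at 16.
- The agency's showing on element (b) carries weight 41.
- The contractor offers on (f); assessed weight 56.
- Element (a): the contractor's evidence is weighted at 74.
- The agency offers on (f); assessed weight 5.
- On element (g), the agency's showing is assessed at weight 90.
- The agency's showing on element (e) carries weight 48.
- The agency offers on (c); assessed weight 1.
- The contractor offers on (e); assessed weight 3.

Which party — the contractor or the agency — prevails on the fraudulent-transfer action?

agency

— Issue I —
Stage I.1 — burden on contractor; standard: a heightened civil standard (weight is at least 68).
    (a): 74 ≥ 68 [met]
  All elements met. The burden passes to the agency.
Stage I.2 — burden on agency; standard: a production showing (weight exceeds 17).
    (b): 41 − 16 = 25 > 17 [met]
  The agency carries Stage I.2; the contractor now bears the burden.
Stage I.3 — burden on contractor; standard: a more-likely-than-not showing (weight is at least 50).
    (c): 46 − 1 = 45 < 50 [not met]
  Stage I.3 not carried; the contractor fails its burden.
So the agency prevails on this issue.
— Issue II —
Stage II.1 (contractor, a substantially-more-likely showing, weight is at least 70): (d) net 66−1=65 < 70 — fails.
  The contractor does not carry Stage II.1.
So the agency prevails on this issue.
— Issue III —
At Stage III.1 the contractor must meet a more-likely-than-not showing (weight is at least 52): on (f) the weight is 56 less the opposing 5 gives net 51, < 52, so (f) does not meet the standard.
  The contractor does not carry Stage III.1.
The analysis ends at Stage III.1; the agency prevails on this issue.
Per-issue: Issue I → agency; Issue II → agency; Issue III → agency. The contractor must prevail on at least one issue; overall, the agency prevails.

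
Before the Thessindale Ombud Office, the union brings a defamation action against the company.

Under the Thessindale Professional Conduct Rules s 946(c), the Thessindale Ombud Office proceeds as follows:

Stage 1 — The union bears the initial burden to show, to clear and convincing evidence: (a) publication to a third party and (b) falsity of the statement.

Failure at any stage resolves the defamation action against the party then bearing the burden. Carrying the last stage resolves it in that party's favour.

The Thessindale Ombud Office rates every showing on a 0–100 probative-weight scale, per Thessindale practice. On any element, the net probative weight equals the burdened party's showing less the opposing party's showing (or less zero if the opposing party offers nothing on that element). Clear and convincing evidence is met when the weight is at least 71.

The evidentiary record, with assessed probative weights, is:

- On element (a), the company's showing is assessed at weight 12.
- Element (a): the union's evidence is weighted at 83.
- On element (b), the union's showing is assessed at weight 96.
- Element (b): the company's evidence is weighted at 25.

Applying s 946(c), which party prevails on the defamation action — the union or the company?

union

At Stage 1 the union must meet clear and convincing evidence (weight is at least 71): on (a) the weight is 83 less the opposing 12 gives net 71, ≥ 71, so (a) meets the standard; on (b) the weight is 96 less the opposing 25 gives net 71, ≥ 71, so (b) meets the standard.
  All elements met at the final stage.
With every stage satisfied, the union prevails.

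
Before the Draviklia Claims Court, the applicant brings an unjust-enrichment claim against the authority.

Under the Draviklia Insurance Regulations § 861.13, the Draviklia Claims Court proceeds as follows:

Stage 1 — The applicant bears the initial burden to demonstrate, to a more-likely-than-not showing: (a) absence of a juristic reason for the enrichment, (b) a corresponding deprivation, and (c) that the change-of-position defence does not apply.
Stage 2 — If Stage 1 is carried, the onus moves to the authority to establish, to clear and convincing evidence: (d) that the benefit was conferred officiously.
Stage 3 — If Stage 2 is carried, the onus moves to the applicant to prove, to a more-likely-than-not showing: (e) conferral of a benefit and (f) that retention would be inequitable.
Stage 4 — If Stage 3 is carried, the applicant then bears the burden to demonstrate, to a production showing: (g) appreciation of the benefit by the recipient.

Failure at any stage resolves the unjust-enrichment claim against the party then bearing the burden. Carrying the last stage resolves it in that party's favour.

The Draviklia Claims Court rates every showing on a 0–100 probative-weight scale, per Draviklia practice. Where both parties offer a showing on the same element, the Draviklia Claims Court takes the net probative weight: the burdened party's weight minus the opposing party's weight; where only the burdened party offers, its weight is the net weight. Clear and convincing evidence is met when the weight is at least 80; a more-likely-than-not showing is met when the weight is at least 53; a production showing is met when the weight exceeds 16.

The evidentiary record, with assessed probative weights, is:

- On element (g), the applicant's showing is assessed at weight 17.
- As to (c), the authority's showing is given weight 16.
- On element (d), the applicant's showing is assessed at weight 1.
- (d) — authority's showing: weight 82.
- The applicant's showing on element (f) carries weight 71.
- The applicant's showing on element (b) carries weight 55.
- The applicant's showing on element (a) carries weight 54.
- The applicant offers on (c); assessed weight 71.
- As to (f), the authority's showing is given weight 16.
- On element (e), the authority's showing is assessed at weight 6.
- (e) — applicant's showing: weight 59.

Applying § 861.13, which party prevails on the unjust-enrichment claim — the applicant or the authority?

applicant

Stage 1 (applicant, a more-likely-than-not showing, weight is at least 53): (a) 54 ≥ 53 — meets; (b) 55 ≥ 53 — meets; (c) net 71−16=55 ≥ 53 — meets.
  Stage 1 carried; the burden shifts to the authority.
Stage 2 (authority, clear and convincing evidence, weight is at least 80): (d) net 82−1=81 ≥ 80 — meets.
  The authority carries Stage 2; the applicant now bears the burden.
Stage 3 (applicant, a more-likely-than-not showing, weight is at least 53): (e) net 59−6=53 ≥ 53 — meets; (f) net 71−16=55 ≥ 53 — meets.
  All elements met. The applicant retains the burden for Stage 4.
Stage 4 (applicant, a production showing, weight exceeds 16): (g) 17 > 16 — meets.
  All elements met at the final stage.
Every stage carried; the applicant prevails.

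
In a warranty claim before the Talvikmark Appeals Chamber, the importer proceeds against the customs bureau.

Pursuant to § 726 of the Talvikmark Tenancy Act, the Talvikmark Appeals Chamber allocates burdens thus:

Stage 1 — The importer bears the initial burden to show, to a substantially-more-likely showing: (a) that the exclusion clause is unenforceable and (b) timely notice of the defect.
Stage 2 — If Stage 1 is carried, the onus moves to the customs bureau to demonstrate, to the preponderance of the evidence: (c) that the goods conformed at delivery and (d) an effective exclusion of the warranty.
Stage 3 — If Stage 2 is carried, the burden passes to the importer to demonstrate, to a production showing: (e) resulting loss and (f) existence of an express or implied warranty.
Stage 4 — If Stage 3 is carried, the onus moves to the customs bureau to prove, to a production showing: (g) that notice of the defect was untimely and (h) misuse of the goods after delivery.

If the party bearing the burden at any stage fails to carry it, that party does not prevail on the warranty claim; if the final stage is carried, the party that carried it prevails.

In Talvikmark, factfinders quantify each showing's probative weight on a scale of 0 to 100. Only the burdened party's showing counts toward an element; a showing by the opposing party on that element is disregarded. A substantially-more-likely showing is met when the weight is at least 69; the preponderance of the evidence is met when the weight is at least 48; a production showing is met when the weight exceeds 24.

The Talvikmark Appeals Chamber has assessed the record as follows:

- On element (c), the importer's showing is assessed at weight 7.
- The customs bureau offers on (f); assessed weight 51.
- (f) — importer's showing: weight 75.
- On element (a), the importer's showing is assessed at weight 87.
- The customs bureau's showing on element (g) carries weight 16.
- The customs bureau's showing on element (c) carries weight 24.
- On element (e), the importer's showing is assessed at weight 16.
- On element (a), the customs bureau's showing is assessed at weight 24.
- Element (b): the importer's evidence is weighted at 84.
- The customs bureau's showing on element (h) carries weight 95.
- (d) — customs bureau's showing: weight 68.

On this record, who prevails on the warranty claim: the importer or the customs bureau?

importer

At Stage 1 the importer must meet a substantially-more-likely showing (weight is at least 69): on (a) the weight is 87 (the customs bureau's 24 is given no effect), ≥ 69, so (a) meets the standard; on (b) the weight is 84, which does reach 69, so (b) meets the standard.
  Stage 1 is satisfied; the onus moves to the customs bureau.
At Stage 2 the customs bureau must meet the preponderance of the evidence (weight is at least 48): on (c) the weight is 24 (the importer's 7 is given no effect), which does not reach 48, so (c) does not meet the standard; on (d) the weight is 68, which does reach 48, so (d) meets the standard.
  The customs bureau does not carry Stage 2.
The importer prevails.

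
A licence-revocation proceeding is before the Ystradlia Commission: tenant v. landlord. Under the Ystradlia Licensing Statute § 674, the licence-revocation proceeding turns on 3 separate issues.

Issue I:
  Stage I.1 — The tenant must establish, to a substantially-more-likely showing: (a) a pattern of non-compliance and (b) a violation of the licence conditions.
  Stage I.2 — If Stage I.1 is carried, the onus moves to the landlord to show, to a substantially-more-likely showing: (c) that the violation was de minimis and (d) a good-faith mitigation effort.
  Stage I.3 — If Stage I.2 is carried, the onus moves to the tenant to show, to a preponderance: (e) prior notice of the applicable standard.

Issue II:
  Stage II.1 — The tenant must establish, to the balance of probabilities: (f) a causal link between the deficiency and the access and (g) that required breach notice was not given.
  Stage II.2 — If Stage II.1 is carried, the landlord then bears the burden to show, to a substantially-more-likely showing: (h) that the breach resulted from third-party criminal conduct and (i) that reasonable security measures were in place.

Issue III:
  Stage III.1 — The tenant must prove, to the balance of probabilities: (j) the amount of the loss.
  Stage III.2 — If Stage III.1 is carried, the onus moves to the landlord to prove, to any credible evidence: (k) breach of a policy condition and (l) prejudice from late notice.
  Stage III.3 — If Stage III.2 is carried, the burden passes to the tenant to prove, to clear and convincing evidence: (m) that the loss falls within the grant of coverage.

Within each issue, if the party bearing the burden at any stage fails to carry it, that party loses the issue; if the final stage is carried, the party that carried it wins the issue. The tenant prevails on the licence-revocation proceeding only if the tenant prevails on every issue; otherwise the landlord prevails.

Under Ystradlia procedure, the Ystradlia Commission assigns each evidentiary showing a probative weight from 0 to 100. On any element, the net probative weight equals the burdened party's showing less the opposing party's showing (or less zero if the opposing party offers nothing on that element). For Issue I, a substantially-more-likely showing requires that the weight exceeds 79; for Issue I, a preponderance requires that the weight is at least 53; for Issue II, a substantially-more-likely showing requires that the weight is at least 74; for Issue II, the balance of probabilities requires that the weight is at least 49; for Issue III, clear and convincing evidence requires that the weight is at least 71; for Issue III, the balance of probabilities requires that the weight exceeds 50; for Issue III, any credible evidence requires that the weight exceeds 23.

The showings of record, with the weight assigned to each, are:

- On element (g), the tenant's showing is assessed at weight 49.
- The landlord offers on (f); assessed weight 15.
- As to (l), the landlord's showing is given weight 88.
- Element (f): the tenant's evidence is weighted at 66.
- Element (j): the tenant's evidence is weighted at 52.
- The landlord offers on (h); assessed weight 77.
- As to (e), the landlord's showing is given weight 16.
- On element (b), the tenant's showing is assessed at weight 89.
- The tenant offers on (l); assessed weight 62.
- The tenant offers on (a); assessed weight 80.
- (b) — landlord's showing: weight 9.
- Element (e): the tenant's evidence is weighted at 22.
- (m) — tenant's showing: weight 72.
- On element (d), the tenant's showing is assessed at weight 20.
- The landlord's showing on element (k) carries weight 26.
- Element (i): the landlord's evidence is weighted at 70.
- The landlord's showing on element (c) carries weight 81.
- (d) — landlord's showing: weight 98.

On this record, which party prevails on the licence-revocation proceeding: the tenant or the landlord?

— Issue I —
Stage I.1 — burden on tenant; standard: a substantially-more-likely showing (weight exceeds 79).
    (a): 80 > 79 [met]
    (b): 89 − 9 = 80 > 79 [met]
  The tenant carries Stage I.1; the landlord now bears the burden.
Stage I.2 — burden on landlord; standard: a substantially-more-likely showing (weight exceeds 79).
    (c): 81 > 79 [met]
    (d): 98 − 20 = 78 ≤ 79 [not met]
  Stage I.2 not carried; the landlord fails its burden.
So the tenant prevails on this issue.
— Issue II —
Stage II.1 (tenant, the balance of probabilities, weight is at least 49): (f) net 66−15=51 ≥ 49 — meets; (g) 49 ≥ 49 — meets.
  All elements met. The burden passes to the landlord.
Stage II.2 (landlord, a substantially-more-likely showing, weight is at least 74): (h) 77 ≥ 74 — meets; (i) 70 < 74 — fails.
  Not every element is met, so the landlord fails to carry Stage II.2.
The tenant prevails on this issue.
— Issue III —
At Stage III.1 the tenant must meet the balance of probabilities (weight exceeds 50): on (j) the weight is 52, which does exceed 50, so (j) meets the standard.
  The tenant carries Stage III.1; the landlord now bears the burden.
At Stage III.2 the landlord must meet any credible evidence (weight exceeds 23): on (k) the weight is 26, which does exceed 23, so (k) meets the standard; on (l) the weight is 88 less the opposing 62 gives net 26, which does exceed 23, so (l) meets the standard.
  Stage III.2 carried; the burden shifts to the tenant.
At Stage III.3 the tenant must meet clear and convincing evidence (weight is at least 71): on (m) the weight is 72, ≥ 71, so (m) meets the standard.
  The tenant carries the last stage.
With every stage satisfied, the tenant prevails on this issue.
Per-issue: Issue I → tenant; Issue II → tenant; Issue III → tenant. The tenant must prevail on every issue; overall, the tenant prevails.

tenant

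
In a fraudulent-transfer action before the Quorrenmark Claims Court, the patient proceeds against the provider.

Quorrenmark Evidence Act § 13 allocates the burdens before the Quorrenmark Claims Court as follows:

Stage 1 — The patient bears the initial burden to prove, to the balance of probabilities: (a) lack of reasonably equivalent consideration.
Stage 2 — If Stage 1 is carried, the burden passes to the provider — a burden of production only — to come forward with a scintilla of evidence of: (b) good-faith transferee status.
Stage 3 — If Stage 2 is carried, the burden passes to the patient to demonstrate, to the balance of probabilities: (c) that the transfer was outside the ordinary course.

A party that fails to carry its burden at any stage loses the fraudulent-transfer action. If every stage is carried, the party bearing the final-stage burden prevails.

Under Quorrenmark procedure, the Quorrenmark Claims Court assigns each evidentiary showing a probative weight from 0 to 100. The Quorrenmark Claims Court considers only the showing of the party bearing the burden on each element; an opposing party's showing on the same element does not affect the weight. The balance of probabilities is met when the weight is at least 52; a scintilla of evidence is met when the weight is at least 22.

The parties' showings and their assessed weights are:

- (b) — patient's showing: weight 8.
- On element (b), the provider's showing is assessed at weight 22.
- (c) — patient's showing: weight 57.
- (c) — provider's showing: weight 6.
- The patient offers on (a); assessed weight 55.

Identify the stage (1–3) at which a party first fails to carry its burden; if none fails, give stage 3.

Stage 1 — burden on patient; standard: the balance of probabilities (weight is at least 52).
    (a): 55 ≥ 52 [met]
  The patient carries Stage 1; the provider now bears the burden.
Stage 2 — burden on provider; standard: a scintilla of evidence (weight is at least 22).
    (b): 22 (patient's 8 disregarded) ≥ 22 [met]
  Stage 2 is satisfied; the onus moves to the patient.
Stage 3 — burden on patient; standard: the balance of probabilities (weight is at least 52).
    (c): 57 (provider's 6 disregarded) ≥ 52 [met]
  The patient carries the last stage.
All stages carried — the patient prevails.

stage 3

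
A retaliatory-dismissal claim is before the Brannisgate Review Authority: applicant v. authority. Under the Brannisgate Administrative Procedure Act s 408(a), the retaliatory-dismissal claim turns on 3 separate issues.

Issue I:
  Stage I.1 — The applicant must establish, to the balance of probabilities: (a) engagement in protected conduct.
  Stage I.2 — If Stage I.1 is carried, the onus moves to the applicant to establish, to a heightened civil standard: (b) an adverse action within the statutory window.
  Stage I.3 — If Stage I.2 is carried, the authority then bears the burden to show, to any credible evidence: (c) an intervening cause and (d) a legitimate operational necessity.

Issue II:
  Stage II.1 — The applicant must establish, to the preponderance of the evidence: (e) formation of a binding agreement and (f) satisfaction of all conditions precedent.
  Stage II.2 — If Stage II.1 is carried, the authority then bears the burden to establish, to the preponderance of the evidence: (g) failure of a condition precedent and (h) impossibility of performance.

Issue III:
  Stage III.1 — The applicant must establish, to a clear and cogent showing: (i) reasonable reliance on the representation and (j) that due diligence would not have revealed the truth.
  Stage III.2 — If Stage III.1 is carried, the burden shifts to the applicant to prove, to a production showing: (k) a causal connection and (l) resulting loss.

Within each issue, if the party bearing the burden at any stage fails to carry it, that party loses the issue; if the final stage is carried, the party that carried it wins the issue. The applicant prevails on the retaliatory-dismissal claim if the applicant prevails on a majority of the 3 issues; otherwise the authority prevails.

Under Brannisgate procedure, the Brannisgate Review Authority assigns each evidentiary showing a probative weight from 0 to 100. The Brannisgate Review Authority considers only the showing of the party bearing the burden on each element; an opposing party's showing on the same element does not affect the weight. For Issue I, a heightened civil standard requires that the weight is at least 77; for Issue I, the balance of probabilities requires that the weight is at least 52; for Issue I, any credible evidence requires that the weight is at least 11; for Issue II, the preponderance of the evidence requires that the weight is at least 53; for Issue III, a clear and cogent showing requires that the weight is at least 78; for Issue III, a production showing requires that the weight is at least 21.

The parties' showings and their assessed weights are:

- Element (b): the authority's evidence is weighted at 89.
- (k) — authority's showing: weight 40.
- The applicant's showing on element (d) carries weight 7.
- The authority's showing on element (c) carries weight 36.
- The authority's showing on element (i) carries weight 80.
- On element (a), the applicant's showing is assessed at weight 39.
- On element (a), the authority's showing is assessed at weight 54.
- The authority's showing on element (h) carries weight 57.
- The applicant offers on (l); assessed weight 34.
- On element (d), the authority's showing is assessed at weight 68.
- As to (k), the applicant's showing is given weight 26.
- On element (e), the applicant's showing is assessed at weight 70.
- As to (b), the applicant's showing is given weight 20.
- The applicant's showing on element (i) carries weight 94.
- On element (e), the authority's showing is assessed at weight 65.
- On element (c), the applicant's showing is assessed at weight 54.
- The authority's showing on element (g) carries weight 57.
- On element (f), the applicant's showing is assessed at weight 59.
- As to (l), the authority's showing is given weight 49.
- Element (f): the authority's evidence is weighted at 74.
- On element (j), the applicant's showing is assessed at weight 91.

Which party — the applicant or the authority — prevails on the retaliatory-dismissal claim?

— Issue I —
Stage I.1 (applicant, the balance of probabilities, weight is at least 52): (a) 39 (authority's 54 disregarded) < 52 — fails.
  The applicant does not carry Stage I.1.
So the authority prevails on this issue.
— Issue II —
Stage II.1 (applicant, the preponderance of the evidence, weight is at least 53): (e) 70 (authority's 65 disregarded) ≥ 53 — meets; (f) 59 (authority's 74 disregarded) ≥ 53 — meets.
  Stage II.1 is satisfied; the onus moves to the authority.
Stage II.2 (authority, the preponderance of the evidence, weight is at least 53): (g) 57 ≥ 53 — meets; (h) 57 ≥ 53 — meets.
  All elements met at the final stage.
Every stage carried; the authority prevails on this issue.
— Issue III —
Stage III.1 (applicant, a clear and cogent showing, weight is at least 78): (i) 94 (authority's 80 disregarded) ≥ 78 — meets; (j) 91 ≥ 78 — meets.
  Stage III.1 is satisfied; the applicant continues to bear the burden.
Stage III.2 (applicant, a production showing, weight is at least 21): (k) 26 (authority's 40 disregarded) ≥ 21 — meets; (l) 34 (authority's 49 disregarded) ≥ 21 — meets.
  All elements met at the final stage.
With every stage satisfied, the applicant prevails on this issue.
Per-issue: Issue I → authority; Issue II → authority; Issue III → applicant. The applicant must prevail on a majority of issues; overall, the authority prevails.

authority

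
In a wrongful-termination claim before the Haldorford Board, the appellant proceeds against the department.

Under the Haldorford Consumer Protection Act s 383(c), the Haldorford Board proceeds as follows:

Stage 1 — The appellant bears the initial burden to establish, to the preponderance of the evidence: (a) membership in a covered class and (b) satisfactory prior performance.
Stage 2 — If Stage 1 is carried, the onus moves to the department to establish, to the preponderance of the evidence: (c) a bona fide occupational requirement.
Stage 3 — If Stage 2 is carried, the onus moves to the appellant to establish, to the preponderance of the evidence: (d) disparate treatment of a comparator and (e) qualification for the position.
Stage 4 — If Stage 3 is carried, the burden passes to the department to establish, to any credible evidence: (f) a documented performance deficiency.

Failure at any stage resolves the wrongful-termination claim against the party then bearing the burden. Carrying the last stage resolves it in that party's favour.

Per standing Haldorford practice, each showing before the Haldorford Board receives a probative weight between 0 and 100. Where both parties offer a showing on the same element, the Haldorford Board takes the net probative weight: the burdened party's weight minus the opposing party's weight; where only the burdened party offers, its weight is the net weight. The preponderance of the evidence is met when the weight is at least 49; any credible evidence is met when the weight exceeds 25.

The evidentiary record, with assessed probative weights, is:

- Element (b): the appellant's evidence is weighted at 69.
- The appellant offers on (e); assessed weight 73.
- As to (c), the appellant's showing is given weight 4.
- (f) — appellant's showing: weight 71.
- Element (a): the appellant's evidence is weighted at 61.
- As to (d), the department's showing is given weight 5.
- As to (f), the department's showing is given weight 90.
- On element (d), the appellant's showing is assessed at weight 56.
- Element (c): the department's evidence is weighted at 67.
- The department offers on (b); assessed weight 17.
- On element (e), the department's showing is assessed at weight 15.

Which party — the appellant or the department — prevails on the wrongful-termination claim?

appellant

Stage 1 (appellant, the preponderance of the evidence, weight is at least 49): (a) 61 ≥ 49 — meets; (b) net 69−17=52 ≥ 49 — meets.
  The appellant carries Stage 1; the department now bears the burden.
Stage 2 (department, the preponderance of the evidence, weight is at least 49): (c) net 67−4=63 ≥ 49 — meets.
  The department carries Stage 2; the appellant now bears the burden.
Stage 3 (appellant, the preponderance of the evidence, weight is at least 49): (d) net 56−5=51 ≥ 49 — meets; (e) net 73−15=58 ≥ 49 — meets.
  Stage 3 carried; the burden shifts to the department.
Stage 4 (department, any credible evidence, weight exceeds 25): (f) net 90−71=19 ≤ 25 — fails.
  The department does not carry Stage 4.
So the appellant prevails.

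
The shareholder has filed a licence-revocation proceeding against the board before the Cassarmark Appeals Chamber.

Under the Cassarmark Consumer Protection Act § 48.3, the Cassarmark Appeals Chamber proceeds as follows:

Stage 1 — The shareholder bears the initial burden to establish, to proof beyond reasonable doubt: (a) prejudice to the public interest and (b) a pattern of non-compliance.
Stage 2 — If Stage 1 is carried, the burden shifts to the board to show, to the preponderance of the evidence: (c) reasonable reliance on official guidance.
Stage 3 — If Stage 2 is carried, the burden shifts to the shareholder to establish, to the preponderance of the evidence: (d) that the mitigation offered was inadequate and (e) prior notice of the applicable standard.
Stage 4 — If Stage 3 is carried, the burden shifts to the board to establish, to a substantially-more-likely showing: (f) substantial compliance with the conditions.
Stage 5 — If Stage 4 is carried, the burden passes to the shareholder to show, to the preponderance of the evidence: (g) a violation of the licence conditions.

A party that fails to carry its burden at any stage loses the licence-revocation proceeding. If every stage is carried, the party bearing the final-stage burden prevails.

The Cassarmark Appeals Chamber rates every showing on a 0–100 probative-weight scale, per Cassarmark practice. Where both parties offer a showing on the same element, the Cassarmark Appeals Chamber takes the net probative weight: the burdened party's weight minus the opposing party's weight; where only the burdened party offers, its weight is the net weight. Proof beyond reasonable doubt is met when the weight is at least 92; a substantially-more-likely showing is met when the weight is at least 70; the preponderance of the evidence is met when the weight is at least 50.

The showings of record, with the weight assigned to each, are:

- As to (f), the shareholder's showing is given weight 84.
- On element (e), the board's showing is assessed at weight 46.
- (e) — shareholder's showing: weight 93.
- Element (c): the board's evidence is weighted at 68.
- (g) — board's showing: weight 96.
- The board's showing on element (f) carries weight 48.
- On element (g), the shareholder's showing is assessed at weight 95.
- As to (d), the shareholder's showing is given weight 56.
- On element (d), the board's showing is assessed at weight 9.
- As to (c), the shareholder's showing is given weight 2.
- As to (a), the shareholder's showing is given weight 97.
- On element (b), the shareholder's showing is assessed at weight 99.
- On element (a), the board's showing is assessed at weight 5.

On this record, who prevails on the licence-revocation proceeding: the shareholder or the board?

board

Stage 1 — burden on shareholder; standard: proof beyond reasonable doubt (weight is at least 92).
    (a): 97 − 5 = 92 ≥ 92 [met]
    (b): 99 ≥ 92 [met]
  All elements met. The burden passes to the board.
Stage 2 — burden on board; standard: the preponderance of the evidence (weight is at least 50).
    (c): 68 − 2 = 66 ≥ 50 [met]
  The board carries Stage 2; the shareholder now bears the burden.
Stage 3 — burden on shareholder; standard: the preponderance of the evidence (weight is at least 50).
    (d): 56 − 9 = 47 < 50 [not met]
    (e): 93 − 46 = 47 < 50 [not met]
  The shareholder does not carry Stage 3.
So the board prevails.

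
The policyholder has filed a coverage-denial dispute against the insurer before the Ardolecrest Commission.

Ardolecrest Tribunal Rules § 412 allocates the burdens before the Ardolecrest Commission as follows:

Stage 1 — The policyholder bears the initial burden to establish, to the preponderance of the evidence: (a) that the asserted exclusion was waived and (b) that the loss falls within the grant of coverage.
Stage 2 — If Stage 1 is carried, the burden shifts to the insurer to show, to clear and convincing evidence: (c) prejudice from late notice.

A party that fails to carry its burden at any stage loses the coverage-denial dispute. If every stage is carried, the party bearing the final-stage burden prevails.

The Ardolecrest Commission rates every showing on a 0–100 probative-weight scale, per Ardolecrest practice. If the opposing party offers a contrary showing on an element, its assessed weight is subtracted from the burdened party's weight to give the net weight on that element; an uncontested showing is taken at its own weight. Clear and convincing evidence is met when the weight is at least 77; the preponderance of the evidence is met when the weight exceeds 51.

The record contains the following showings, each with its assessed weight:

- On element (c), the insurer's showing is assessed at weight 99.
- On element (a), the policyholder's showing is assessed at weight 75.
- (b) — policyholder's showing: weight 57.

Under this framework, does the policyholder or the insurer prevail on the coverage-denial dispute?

insurer

At Stage 1 the policyholder must meet the preponderance of the evidence (weight exceeds 51): on (a) the weight is 75, > 51, so (a) meets the standard; on (b) the weight is 57, > 51, so (b) meets the standard.
  The policyholder carries Stage 1; the insurer now bears the burden.
At Stage 2 the insurer must meet clear and convincing evidence (weight is at least 77): on (c) the weight is 99, ≥ 77, so (c) meets the standard.
  Stage 2 carried; the final stage is satisfied.
All stages carried — the insurer prevails.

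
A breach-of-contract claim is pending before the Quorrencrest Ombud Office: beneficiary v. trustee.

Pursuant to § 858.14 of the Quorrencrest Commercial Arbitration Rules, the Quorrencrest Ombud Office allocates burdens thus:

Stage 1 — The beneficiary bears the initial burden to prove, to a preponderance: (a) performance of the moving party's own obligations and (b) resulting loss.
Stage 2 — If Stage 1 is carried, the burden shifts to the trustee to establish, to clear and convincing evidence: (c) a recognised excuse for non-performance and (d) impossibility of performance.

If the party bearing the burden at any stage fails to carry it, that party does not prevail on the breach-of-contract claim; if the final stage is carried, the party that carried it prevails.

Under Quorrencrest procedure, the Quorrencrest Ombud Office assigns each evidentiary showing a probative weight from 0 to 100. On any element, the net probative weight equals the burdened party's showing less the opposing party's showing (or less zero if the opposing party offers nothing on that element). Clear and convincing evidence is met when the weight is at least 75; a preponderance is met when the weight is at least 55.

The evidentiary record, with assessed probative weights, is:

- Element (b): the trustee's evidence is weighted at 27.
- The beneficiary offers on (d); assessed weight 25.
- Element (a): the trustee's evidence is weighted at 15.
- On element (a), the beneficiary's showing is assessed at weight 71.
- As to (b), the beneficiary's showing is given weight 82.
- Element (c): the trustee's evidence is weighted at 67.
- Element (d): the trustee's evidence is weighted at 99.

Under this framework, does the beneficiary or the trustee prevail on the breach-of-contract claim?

Stage 1 (beneficiary, a preponderance, weight is at least 55): (a) net 71−15=56 ≥ 55 — meets; (b) net 82−27=55 ≥ 55 — meets.
  The beneficiary carries Stage 1; the trustee now bears the burden.
Stage 2 (trustee, clear and convincing evidence, weight is at least 75): (c) 67 < 75 — fails; (d) net 99−25=74 < 75 — fails.
  Not every element is met, so the trustee fails to carry Stage 2.
The analysis ends at Stage 2; the beneficiary prevails.

beneficiary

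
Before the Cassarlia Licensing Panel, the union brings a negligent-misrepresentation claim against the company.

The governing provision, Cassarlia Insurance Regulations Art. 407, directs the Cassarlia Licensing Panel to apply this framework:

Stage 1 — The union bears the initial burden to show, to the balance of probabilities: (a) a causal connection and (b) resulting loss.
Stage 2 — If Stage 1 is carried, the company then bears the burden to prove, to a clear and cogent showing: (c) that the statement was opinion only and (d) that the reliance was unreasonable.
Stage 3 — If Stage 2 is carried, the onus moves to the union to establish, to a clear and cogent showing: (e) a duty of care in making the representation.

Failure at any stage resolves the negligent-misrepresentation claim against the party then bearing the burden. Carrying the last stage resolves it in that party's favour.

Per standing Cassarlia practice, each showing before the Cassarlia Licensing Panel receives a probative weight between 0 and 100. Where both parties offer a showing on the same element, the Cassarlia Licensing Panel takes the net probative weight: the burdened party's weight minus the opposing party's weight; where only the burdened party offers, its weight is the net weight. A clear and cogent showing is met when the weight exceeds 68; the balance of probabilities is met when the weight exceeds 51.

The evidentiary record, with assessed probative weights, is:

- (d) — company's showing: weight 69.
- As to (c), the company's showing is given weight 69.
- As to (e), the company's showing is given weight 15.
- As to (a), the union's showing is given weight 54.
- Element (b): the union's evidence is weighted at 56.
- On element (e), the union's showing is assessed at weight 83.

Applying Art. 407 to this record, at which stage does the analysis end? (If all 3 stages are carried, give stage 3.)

Stage 1 (union, the balance of probabilities, weight exceeds 51): (a) 54 > 51 — meets; (b) 56 > 51 — meets.
  Stage 1 carried; the burden shifts to the company.
Stage 2 (company, a clear and cogent showing, weight exceeds 68): (c) 69 > 68 — meets; (d) 69 > 68 — meets.
  The company carries Stage 2; the union now bears the burden.
Stage 3 (union, a clear and cogent showing, weight exceeds 68): (e) net 83−15=68 ≤ 68 — fails.
  The union does not carry Stage 3.
The company prevails.

stage 3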